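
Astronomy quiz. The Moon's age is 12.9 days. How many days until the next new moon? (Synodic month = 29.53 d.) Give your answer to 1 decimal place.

The next new moon completes the synodic month: 29.53 − 12.9 = 16.630 days.

16.6 days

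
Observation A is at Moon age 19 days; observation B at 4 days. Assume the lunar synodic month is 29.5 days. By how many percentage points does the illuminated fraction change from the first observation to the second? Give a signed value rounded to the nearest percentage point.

θ₁ = 360° × 19/29.5 = 231.9°, f₁ = (1 − cos θ₁)/2 = 0.809.
θ₂ = 360° × 4/29.5 = 48.8°, f₂ = (1 − cos θ₂)/2 = 0.171.
Change = f₂ − f₁ = -0.638 → -64 percentage points.

-64 percentage points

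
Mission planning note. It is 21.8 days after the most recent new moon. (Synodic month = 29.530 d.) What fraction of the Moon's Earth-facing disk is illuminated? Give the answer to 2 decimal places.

0.54

The Moon has covered 21.8/29.530 of its cycle, so θ ≈ 360° × 21.8/29.530 = 265.8°.
With cos θ = (-0.074), the lit fraction is (1 − (-0.074))/2 ≈ 0.537.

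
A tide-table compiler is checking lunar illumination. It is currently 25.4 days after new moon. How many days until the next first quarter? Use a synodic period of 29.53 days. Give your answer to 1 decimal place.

First quarter occurs at elongation 90°, i.e. at age 29.53 × 90/360 = 7.383 d.
Already past this cycle's first quarter; the next is at 7.383 + 29.53 = 36.913 d, so 36.913 − 25.4 = 11.513 days.

11.5 days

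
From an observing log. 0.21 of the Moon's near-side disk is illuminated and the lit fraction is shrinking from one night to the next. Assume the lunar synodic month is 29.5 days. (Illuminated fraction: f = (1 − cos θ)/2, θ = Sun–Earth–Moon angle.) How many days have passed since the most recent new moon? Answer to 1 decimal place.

25.0 days

cos θ = 1 − 2f = 0.580, giving a principal value of 54.5°.
A waning Moon lies in 180°–360°, so θ = 360° − 54.5° = 305.5°.
Age = 29.5 × 305.5°/360° ≈ 25.03 days.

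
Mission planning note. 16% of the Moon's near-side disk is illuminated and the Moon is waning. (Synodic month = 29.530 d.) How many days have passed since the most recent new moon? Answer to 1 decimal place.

cos θ = 1 − 2f = 0.680, giving a principal value of 47.2°.
Waning ⇒ past full, so θ = 360° − 47.2° = 312.8°.
That fraction of the synodic month is 312.8/360 × 29.530 d ≈ 25.66 d.

25.7 days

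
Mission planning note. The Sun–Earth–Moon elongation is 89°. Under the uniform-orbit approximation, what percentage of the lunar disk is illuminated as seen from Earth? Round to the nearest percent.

49%

f = (1 − cos 89°)/2 = (1 − 0.017)/2 ≈ 0.491, i.e. 49%.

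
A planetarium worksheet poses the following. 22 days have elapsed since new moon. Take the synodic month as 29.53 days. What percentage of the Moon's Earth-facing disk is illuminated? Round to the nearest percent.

52%

Elongation θ = 360° × 22/29.53 ≈ 268.2°.
With cos θ = (-0.031), the lit fraction is (1 − (-0.031))/2 ≈ 0.516, so 52%.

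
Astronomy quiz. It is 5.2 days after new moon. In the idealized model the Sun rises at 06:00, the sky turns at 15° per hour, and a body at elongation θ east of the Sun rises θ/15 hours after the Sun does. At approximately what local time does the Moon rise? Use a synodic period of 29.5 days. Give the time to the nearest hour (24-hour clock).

Elongation θ = 360° × 5.2/29.5 ≈ 63.5°.
At 15° of sky rotation per hour, 63.5° corresponds to a 4.23 h lag.
06:00 + 4.23 h ≈ 10:14 → 10:00 to the nearest hour.

10:00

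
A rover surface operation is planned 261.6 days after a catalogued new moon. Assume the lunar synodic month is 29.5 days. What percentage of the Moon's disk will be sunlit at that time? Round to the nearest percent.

16%

261.6/29.5 = 8.868 lunations, so 8 complete cycles and 25.60 d into the next.
Phase angle: θ = 360°·(25.60 d)/(29.5 d) = 312.4°.
With cos θ = 0.674, the lit fraction is (1 − 0.674)/2 ≈ 0.163, so 16%.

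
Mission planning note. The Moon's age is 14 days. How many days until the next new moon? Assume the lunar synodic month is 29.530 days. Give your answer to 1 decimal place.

The next new moon completes the synodic month: 29.530 − 14 = 15.530 days.

15.5 days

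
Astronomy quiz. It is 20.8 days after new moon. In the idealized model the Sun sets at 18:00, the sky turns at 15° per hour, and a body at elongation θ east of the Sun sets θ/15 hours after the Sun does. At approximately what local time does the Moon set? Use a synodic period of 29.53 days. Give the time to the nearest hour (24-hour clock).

11:00

Elongation θ = 360° × 20.8/29.53 ≈ 253.6°.
Delay after the Sun = 253.6° / (15°/h) ≈ 16.90 h.
18:00 + 16.90 h ≈ 10:54 → 11:00 to the nearest hour.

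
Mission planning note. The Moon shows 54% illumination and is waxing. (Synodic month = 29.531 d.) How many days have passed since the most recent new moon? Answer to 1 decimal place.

Invert f = (1 − cos θ)/2 to get cos θ = 1 − 2(0.54) = -0.080, hence θ₀ = arccos -0.080 = 94.6°.
Before full moon the principal value applies: θ = 94.6°.
That fraction of the synodic month is 94.6/360 × 29.531 d ≈ 7.76 d.

7.8 days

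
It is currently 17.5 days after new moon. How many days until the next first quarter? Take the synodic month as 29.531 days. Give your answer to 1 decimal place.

19.4 days

First quarter occurs at elongation 90°, i.e. at age 29.531 × 90/360 = 7.383 d.
This lunation's first quarter (7.383 d) has passed, so add one period: 36.914 − 17.5 = 19.414 days.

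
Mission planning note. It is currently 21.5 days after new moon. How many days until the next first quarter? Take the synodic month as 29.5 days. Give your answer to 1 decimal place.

First quarter occurs at elongation 90°, i.e. at age 29.5 × 90/360 = 7.375 d.
This lunation's first quarter (7.375 d) has passed, so add one period: 36.875 − 21.5 = 15.375 days.

15.4 days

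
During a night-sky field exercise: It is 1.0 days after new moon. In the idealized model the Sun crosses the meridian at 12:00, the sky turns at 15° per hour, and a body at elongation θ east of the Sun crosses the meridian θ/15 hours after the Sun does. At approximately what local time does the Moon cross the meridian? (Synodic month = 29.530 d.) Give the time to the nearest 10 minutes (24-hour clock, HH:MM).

12:50

The Moon has covered 1.0/29.530 of its cycle, so θ ≈ 360° × 1.0/29.530 = 12.2°.
At 15° of sky rotation per hour, 12.2° corresponds to a 0.81 h lag.
12:00 + 0.813 h ≈ 12:49 → 12:50 to the nearest ten minutes.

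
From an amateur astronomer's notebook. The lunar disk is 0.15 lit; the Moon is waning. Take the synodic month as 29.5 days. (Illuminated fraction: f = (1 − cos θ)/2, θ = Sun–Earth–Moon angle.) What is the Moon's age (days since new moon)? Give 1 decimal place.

25.8 days

cos θ = 1 − 2f = 0.700, giving a principal value of 45.6°.
Waning ⇒ past full, so θ = 360° − 45.6° = 314.4°.
That fraction of the synodic month is 314.4/360 × 29.5 d ≈ 25.77 d.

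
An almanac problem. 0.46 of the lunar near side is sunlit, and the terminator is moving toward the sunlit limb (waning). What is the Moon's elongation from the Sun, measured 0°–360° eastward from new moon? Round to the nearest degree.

275°

cos θ = 1 − 2f = 0.080, giving a principal value of 85.4°.
Since the Moon is past full (waning), take the reflex angle: θ = 360° − 85.4° = 274.6°.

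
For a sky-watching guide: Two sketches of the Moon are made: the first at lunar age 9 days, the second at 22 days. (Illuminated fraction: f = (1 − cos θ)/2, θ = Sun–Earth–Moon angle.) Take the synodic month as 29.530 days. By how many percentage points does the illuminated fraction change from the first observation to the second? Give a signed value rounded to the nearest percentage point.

First observation: θ = 360°·9/29.530 = 109.7°, so f = 0.669.
Second observation: θ = 268.2°, f = 0.516.
Δf = 0.516 − 0.669 = -0.153, i.e. -15 pp.

-15 percentage points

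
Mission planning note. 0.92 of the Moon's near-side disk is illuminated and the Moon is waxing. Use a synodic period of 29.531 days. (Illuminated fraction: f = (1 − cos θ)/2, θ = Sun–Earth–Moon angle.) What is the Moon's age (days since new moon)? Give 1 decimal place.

12.1 days

cos θ = 1 − 2f = -0.840, giving a principal value of 147.1°.
Waxing ⇒ before full, so θ = 147.1°.
That fraction of the synodic month is 147.1/360 × 29.531 d ≈ 12.07 d.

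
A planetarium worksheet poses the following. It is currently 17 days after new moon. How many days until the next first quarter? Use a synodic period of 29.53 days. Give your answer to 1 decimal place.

19.9 days

First quarter is 0.25 of the way through the cycle: age 0.25 × 29.53 = 7.383 d.
Already past this cycle's first quarter; the next is at 7.383 + 29.53 = 36.913 d, so 36.913 − 17 = 19.913 days.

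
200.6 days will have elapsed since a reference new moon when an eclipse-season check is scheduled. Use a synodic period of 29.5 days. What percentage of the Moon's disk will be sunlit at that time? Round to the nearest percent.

200.6/29.5 = 6.800 lunations, so 6 complete cycles and 23.60 d into the next.
Phase angle: θ = 360°·(23.60 d)/(29.5 d) = 288.0°.
Illuminated fraction = (1 − cos 288.0°)/2 = (1 − 0.309)/2 ≈ 0.345, so 35%.

35%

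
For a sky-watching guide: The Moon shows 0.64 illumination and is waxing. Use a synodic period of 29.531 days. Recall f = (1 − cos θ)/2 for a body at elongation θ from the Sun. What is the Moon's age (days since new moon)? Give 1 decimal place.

From f = (1 − cos θ)/2: cos θ = 1 − 2×0.64 = -0.280; arccos → 106.3°.
Before full moon the principal value applies: θ = 106.3°.
At 360°/29.531 d per day, 106.3° corresponds to 8.72 days.

8.7 days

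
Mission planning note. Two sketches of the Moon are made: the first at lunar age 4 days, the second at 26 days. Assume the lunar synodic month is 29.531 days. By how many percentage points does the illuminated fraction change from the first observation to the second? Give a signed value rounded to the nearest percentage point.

First observation: θ = 360°·4/29.531 = 48.8°, so f = 0.170.
Second observation: θ = 317.0°, f = 0.135.
Δf = 0.135 − 0.170 = -0.036, i.e. -4 pp.

-4 pp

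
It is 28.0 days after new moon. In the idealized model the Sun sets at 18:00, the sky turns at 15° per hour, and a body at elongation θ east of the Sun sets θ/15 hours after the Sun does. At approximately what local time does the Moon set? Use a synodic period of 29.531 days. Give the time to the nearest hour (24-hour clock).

The Moon has covered 28.0/29.531 of its cycle, so θ ≈ 360° × 28.0/29.531 = 341.3°.
The Moon trails the Sun by θ/15 = 341.3/15 ≈ 22.76 hours.
18:00 + 22.76 h ≈ 16:45 → 17:00 to the nearest hour.

17:00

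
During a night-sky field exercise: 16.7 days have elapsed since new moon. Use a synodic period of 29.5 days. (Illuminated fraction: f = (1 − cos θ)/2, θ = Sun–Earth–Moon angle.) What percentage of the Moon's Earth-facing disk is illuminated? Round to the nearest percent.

Elongation θ = 360° × 16.7/29.5 ≈ 203.8°.
With cos θ = (-0.915), the lit fraction is (1 − (-0.915))/2 ≈ 0.957, so 96%.

96%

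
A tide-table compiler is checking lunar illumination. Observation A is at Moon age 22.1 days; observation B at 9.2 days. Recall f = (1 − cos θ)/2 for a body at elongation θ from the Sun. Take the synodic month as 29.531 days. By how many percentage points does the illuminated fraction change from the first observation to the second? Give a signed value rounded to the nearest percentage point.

+18 percentage points

θ₁ = 360° × 22.1/29.531 = 269.4°, f₁ = (1 − cos θ₁)/2 = 0.505.
θ₂ = 360° × 9.2/29.531 = 112.2°, f₂ = (1 − cos θ₂)/2 = 0.689.
Change = f₂ − f₁ = +0.183 → +18 percentage points.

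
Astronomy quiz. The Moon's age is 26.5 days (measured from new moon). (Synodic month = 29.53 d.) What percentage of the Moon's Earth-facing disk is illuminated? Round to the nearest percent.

10%

The Moon has covered 26.5/29.53 of its cycle, so θ ≈ 360° × 26.5/29.53 = 323.1°.
cos 323.1° = 0.799, so f = (1 − 0.799)/2 = 0.100, so 10%.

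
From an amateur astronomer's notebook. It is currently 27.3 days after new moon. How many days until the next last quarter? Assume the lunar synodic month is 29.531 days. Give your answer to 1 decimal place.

Last quarter occurs at elongation 270°, i.e. at age 29.531 × 270/360 = 22.148 d.
Already past this cycle's last quarter; the next is at 22.148 + 29.531 = 51.679 d, so 51.679 − 27.3 = 24.379 days.

24.4 days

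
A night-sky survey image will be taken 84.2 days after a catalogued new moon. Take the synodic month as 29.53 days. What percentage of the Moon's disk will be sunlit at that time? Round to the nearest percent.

Reduce mod P: 84.2 − 2×29.53 = 25.14 d into the current lunation.
The Moon has covered 25.14/29.53 of its cycle, so θ ≈ 360° × 25.14/29.53 = 306.5°.
cos 306.5° = 0.595, so f = (1 − 0.595)/2 = 0.203, so 20%.

20%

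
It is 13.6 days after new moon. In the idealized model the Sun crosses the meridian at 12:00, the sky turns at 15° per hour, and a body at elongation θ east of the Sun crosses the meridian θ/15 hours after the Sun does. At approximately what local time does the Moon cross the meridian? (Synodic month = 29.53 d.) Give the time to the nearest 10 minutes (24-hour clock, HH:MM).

23:00

The Moon has covered 13.6/29.53 of its cycle, so θ ≈ 360° × 13.6/29.53 = 165.8°.
At 15° of sky rotation per hour, 165.8° corresponds to a 11.05 h lag.
12:00 + 11.053 h ≈ 23:03 → 23:00 to the nearest ten minutes.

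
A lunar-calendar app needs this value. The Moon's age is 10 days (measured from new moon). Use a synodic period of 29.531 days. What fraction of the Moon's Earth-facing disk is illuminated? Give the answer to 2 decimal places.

0.76

Elongation θ = 360° × 10/29.531 ≈ 121.9°.
With cos θ = (-0.529), the lit fraction is (1 − (-0.529))/2 ≈ 0.764.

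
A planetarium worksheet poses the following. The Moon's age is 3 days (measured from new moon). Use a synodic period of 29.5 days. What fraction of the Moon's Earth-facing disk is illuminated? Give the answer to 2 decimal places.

0.10

Phase angle: θ = 360°·(3 d)/(29.5 d) = 36.6°.
Illuminated fraction = (1 − cos 36.6°)/2 = (1 − 0.803)/2 ≈ 0.099.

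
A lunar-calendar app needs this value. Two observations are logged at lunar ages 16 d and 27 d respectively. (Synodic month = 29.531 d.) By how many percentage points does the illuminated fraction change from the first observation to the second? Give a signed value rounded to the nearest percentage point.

-91 percentage points

θ₁ = 360° × 16/29.531 = 195.0°, f₁ = (1 − cos θ₁)/2 = 0.983.
θ₂ = 360° × 27/29.531 = 329.1°, f₂ = (1 − cos θ₂)/2 = 0.071.
Change = f₂ − f₁ = -0.912 → -91 percentage points.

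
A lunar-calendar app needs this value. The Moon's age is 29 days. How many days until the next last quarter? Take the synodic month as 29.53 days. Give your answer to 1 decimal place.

22.7 days

Last quarter is 0.75 of the way through the cycle: age 0.75 × 29.53 = 22.148 d.
This lunation's last quarter (22.148 d) has passed, so add one period: 51.678 − 29 = 22.678 days.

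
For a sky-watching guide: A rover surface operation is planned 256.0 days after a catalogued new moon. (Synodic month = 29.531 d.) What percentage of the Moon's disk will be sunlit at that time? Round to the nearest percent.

74%

256.0/29.531 = 8.669 lunations, so 8 complete cycles and 19.75 d into the next.
The Moon has covered 19.75/29.531 of its cycle, so θ ≈ 360° × 19.75/29.531 = 240.8°.
cos 240.8° = (-0.488), so f = (1 − (-0.488))/2 = 0.744, so 74%.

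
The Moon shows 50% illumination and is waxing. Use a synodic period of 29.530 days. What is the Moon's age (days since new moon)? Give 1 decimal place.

Invert f = (1 − cos θ)/2 to get cos θ = 1 − 2(0.50) = 0.000, hence θ₀ = arccos 0.000 = 90.0°.
Waxing ⇒ before full, so θ = 90.0°.
That fraction of the synodic month is 90.0/360 × 29.530 d ≈ 7.38 d.

7.4 days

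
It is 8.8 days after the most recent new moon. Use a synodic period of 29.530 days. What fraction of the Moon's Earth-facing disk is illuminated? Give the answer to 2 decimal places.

0.65

The Moon has covered 8.8/29.530 of its cycle, so θ ≈ 360° × 8.8/29.530 = 107.3°.
Illuminated fraction = (1 − cos 107.3°)/2 = (1 − (-0.297))/2 ≈ 0.649.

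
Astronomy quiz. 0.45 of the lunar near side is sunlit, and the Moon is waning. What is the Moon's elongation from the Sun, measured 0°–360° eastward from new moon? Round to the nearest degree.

276°

From f = (1 − cos θ)/2: cos θ = 1 − 2×0.45 = 0.100; arccos → 84.3°.
Since the Moon is past full (waning), take the reflex angle: θ = 360° − 84.3° = 275.7°.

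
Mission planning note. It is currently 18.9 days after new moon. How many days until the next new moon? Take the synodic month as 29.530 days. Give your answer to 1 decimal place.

10.6 days

One full lunation from the last new moon is 29.530 d; remaining = 29.530 − 18.9 = 10.630 d.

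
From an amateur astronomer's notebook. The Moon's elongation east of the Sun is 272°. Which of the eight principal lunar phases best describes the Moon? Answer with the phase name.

272° lies in the last quarter sector of the 8-phase cycle.

last quarter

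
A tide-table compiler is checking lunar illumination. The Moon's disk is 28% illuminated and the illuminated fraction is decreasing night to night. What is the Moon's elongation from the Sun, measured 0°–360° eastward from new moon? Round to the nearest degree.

296°

Invert f = (1 − cos θ)/2 to get cos θ = 1 − 2(0.28) = 0.440, hence θ₀ = arccos 0.440 = 63.9°.
Since the Moon is past full (waning), take the reflex angle: θ = 360° − 63.9° = 296.1°.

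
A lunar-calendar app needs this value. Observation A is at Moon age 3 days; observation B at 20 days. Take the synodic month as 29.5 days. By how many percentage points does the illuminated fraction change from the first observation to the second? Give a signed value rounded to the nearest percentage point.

+62 percentage points

First observation: θ = 360°·3/29.5 = 36.6°, so f = 0.099.
Second observation: θ = 244.1°, f = 0.719.
Δf = 0.719 − 0.099 = +0.620, i.e. +62 pp.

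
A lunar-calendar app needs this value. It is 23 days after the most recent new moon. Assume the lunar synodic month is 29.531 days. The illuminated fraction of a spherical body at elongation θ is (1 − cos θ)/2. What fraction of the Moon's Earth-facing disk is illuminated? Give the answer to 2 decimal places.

Elongation θ = 360° × 23/29.531 ≈ 280.4°.
Illuminated fraction = (1 − cos 280.4°)/2 = (1 − 0.180)/2 ≈ 0.410.

0.41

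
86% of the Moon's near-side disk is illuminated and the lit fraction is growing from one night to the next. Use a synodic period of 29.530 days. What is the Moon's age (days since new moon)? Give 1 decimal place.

11.2 days

From f = (1 − cos θ)/2: cos θ = 1 − 2×0.86 = -0.720; arccos → 136.1°.
Waxing ⇒ before full, so θ = 136.1°.
Age = 29.530 × 136.1°/360° ≈ 11.16 days.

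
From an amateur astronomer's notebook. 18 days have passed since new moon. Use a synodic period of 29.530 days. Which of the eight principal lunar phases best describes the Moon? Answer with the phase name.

At 18/29.530 of the cycle, θ ≈ 219° — the waning gibbous range.

waning gibbous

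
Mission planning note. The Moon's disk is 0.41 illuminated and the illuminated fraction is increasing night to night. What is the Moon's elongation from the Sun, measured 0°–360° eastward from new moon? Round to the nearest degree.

From f = (1 − cos θ)/2: cos θ = 1 − 2×0.41 = 0.180; arccos → 79.6°.
The Moon is waxing (0°–180°), so θ = 79.6° directly.

80°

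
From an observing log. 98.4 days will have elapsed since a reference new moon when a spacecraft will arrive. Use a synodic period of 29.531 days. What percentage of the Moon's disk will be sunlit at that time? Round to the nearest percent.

75%

Reduce mod P: 98.4 − 3×29.531 = 9.81 d into the current lunation.
The Moon has covered 9.81/29.531 of its cycle, so θ ≈ 360° × 9.81/29.531 = 119.6°.
Illuminated fraction = (1 − cos 119.6°)/2 = (1 − (-0.493))/2 ≈ 0.747, so 75%.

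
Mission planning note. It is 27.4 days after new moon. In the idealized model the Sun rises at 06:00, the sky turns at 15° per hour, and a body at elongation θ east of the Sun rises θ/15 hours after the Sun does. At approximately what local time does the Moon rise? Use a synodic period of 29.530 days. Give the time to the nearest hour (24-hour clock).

04:00

Elongation θ = 360° × 27.4/29.530 ≈ 334.0°.
Delay after the Sun = 334.0° / (15°/h) ≈ 22.27 h.
06:00 + 22.27 h ≈ 04:16 → 04:00 to the nearest hour.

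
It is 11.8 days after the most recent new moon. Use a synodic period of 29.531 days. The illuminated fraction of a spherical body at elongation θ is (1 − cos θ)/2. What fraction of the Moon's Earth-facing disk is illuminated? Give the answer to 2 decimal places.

The Moon has covered 11.8/29.531 of its cycle, so θ ≈ 360° × 11.8/29.531 = 143.8°.
cos 143.8° = (-0.807), so f = (1 − (-0.807))/2 = 0.904.

0.90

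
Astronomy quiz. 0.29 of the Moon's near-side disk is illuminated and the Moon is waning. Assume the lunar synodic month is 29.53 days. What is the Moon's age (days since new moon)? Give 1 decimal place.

cos θ = 1 − 2f = 0.420, giving a principal value of 65.2°.
A waning Moon lies in 180°–360°, so θ = 360° − 65.2° = 294.8°.
Age = 29.53 × 294.8°/360° ≈ 24.18 days.

24.2 days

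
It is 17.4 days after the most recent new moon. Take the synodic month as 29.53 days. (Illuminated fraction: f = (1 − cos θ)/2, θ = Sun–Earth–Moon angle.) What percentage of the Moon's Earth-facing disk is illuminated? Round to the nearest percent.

Elongation θ = 360° × 17.4/29.53 ≈ 212.1°.
With cos θ = (-0.847), the lit fraction is (1 − (-0.847))/2 ≈ 0.923, so 92%.

92%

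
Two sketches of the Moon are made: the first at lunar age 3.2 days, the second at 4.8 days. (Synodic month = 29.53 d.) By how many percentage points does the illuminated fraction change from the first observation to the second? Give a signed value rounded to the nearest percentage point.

+13 percentage points

θ₁ = 360° × 3.2/29.53 = 39.0°, f₁ = (1 − cos θ₁)/2 = 0.111.
θ₂ = 360° × 4.8/29.53 = 58.5°, f₂ = (1 − cos θ₂)/2 = 0.239.
Change = f₂ − f₁ = +0.127 → +13 percentage points.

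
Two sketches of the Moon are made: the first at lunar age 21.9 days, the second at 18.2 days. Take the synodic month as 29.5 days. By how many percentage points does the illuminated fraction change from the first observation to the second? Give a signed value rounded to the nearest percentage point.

First observation: θ = 360°·21.9/29.5 = 267.3°, so f = 0.524.
Second observation: θ = 222.1°, f = 0.871.
Δf = 0.871 − 0.524 = +0.347, i.e. +35 pp.

+35 pp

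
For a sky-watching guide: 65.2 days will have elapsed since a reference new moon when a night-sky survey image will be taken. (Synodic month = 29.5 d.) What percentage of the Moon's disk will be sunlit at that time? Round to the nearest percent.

65.2/29.5 = 2.210 lunations, so 2 complete cycles and 6.20 d into the next.
The Moon has covered 6.20/29.5 of its cycle, so θ ≈ 360° × 6.20/29.5 = 75.7°.
Illuminated fraction = (1 − cos 75.7°)/2 = (1 − 0.248)/2 ≈ 0.376, so 38%.

38%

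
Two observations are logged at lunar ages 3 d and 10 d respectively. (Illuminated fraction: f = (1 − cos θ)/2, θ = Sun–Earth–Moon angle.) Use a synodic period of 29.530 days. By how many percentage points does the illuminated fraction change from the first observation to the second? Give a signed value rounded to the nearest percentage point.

θ₁ = 360° × 3/29.530 = 36.6°, f₁ = (1 − cos θ₁)/2 = 0.098.
θ₂ = 360° × 10/29.530 = 121.9°, f₂ = (1 − cos θ₂)/2 = 0.764.
Change = f₂ − f₁ = +0.666 → +67 percentage points.

+67 pp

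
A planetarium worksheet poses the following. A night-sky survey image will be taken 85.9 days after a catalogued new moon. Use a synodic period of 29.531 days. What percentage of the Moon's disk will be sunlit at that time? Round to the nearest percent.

8%

85.9 d spans 2 complete synodic months (2 × 29.531 = 59.06 d) plus 26.84 d.
Elongation θ = 360° × 26.84/29.531 ≈ 327.2°.
Illuminated fraction = (1 − cos 327.2°)/2 = (1 − 0.840)/2 ≈ 0.080, so 8%.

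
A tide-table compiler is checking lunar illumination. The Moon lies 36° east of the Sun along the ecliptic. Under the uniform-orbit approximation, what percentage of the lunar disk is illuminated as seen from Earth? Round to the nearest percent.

Half-versine of 36°: (1 − 0.809)/2 = 0.095, i.e. 10%.

10%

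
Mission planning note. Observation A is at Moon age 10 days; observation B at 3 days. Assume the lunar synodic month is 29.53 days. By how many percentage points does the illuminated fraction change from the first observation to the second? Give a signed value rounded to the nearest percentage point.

-67 pp

First observation: θ = 360°·10/29.53 = 121.9°, so f = 0.764.
Second observation: θ = 36.6°, f = 0.098.
Δf = 0.098 − 0.764 = -0.666, i.e. -67 pp.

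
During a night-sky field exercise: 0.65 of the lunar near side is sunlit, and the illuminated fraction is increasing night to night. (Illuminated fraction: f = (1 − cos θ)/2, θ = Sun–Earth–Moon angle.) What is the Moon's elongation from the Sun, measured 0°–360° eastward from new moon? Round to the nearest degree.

107°

cos θ = 1 − 2f = -0.300, giving a principal value of 107.5°.
The Moon is waxing (0°–180°), so θ = 107.5° directly.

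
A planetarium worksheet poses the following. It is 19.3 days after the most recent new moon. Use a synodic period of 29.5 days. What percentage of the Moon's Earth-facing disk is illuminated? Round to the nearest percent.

Elongation θ = 360° × 19.3/29.5 ≈ 235.5°.
cos 235.5° = (-0.566), so f = (1 − (-0.566))/2 = 0.783, so 78%.

78%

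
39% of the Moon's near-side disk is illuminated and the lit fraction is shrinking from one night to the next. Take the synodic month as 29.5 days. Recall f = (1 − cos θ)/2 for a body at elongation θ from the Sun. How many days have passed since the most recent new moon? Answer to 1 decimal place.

23.2 days

From f = (1 − cos θ)/2: cos θ = 1 − 2×0.39 = 0.220; arccos → 77.3°.
Since the Moon is past full (waning), take the reflex angle: θ = 360° − 77.3° = 282.7°.
That fraction of the synodic month is 282.7/360 × 29.5 d ≈ 23.17 d.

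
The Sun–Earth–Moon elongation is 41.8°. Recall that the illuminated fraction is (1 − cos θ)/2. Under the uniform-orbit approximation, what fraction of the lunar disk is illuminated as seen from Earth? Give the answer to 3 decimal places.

0.127

f = (1 − cos 41.8°)/2 = (1 − 0.745)/2 ≈ 0.127.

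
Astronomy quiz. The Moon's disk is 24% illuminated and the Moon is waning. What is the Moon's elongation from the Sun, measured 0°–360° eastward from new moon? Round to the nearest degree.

301°

Invert f = (1 − cos θ)/2 to get cos θ = 1 − 2(0.24) = 0.520, hence θ₀ = arccos 0.520 = 58.7°.
A waning Moon lies in 180°–360°, so θ = 360° − 58.7° = 301.3°.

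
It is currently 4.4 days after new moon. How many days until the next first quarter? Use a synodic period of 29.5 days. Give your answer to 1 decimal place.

First quarter is 0.25 of the way through the cycle: age 0.25 × 29.5 = 7.375 d.
That is 7.375 − 4.4 = 2.975 days ahead.

3.0 days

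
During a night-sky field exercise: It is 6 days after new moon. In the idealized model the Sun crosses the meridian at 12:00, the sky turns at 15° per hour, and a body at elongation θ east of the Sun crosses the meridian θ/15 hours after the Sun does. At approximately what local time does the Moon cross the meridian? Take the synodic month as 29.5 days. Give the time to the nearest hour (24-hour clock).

17:00

Phase angle: θ = 360°·(6 d)/(29.5 d) = 73.2°.
At 15° of sky rotation per hour, 73.2° corresponds to a 4.88 h lag.
12:00 + 4.88 h ≈ 16:53 → 17:00 to the nearest hour.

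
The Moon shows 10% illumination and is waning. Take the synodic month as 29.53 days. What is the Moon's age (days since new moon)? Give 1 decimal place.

Invert f = (1 − cos θ)/2 to get cos θ = 1 − 2(0.10) = 0.800, hence θ₀ = arccos 0.800 = 36.9°.
Waning ⇒ past full, so θ = 360° − 36.9° = 323.1°.
At 360°/29.53 d per day, 323.1° corresponds to 26.51 days.

26.5 days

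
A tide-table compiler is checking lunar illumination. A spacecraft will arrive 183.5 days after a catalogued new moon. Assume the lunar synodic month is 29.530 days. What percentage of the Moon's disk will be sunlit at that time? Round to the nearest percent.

183.5 d spans 6 complete synodic months (6 × 29.530 = 177.18 d) plus 6.32 d.
The Moon has covered 6.32/29.530 of its cycle, so θ ≈ 360° × 6.32/29.530 = 77.0°.
cos 77.0° = 0.224, so f = (1 − 0.224)/2 = 0.388, so 39%.

39%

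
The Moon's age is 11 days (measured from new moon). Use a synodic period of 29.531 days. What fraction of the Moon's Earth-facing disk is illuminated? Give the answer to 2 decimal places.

0.85

Phase angle: θ = 360°·(11 d)/(29.531 d) = 134.1°.
With cos θ = (-0.696), the lit fraction is (1 − (-0.696))/2 ≈ 0.848.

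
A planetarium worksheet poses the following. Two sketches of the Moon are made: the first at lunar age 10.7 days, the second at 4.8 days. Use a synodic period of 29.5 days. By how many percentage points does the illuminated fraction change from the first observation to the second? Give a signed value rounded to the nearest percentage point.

θ₁ = 360° × 10.7/29.5 = 130.6°, f₁ = (1 − cos θ₁)/2 = 0.825.
θ₂ = 360° × 4.8/29.5 = 58.6°, f₂ = (1 − cos θ₂)/2 = 0.239.
Change = f₂ − f₁ = -0.586 → -59 percentage points.

-59 percentage points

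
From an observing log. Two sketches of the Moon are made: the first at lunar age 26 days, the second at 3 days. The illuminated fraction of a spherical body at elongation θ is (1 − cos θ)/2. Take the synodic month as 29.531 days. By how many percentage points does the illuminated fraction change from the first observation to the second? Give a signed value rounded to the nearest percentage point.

First observation: θ = 360°·26/29.531 = 317.0°, so f = 0.135.
Second observation: θ = 36.6°, f = 0.098.
Δf = 0.098 − 0.135 = -0.036, i.e. -4 pp.

-4 percentage points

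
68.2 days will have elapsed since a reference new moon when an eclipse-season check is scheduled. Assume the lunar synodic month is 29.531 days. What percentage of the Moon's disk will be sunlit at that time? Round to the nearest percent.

Reduce mod P: 68.2 − 2×29.531 = 9.14 d into the current lunation.
The Moon has covered 9.14/29.531 of its cycle, so θ ≈ 360° × 9.14/29.531 = 111.4°.
With cos θ = (-0.365), the lit fraction is (1 − (-0.365))/2 ≈ 0.682, so 68%.

68%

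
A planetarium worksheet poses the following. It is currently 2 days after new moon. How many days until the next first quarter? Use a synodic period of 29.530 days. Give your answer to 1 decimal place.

First quarter is 0.25 of the way through the cycle: age 0.25 × 29.530 = 7.383 d.
That is 7.383 − 2 = 5.383 days ahead.

5.4 days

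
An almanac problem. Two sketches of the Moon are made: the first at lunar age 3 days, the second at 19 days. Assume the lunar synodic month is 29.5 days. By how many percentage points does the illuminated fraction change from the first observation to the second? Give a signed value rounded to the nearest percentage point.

+71 pp

First observation: θ = 360°·3/29.5 = 36.6°, so f = 0.099.
Second observation: θ = 231.9°, f = 0.809.
Δf = 0.809 − 0.099 = +0.710, i.e. +71 pp.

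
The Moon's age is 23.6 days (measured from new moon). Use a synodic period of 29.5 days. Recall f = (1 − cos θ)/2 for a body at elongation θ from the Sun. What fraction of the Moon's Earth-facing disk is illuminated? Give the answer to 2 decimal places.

0.35

The Moon has covered 23.6/29.5 of its cycle, so θ ≈ 360° × 23.6/29.5 = 288.0°.
Illuminated fraction = (1 − cos 288.0°)/2 = (1 − 0.309)/2 ≈ 0.345.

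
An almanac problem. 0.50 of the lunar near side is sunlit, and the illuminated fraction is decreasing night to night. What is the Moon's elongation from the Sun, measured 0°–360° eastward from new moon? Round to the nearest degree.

From f = (1 − cos θ)/2: cos θ = 1 − 2×0.50 = 0.000; arccos → 90.0°.
A waning Moon lies in 180°–360°, so θ = 360° − 90.0° = 270.0°.

270°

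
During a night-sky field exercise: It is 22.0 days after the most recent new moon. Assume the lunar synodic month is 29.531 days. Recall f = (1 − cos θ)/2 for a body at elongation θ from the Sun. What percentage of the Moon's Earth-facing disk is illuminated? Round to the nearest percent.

52%

Phase angle: θ = 360°·(22.0 d)/(29.531 d) = 268.2°.
cos 268.2° = (-0.032), so f = (1 − (-0.032))/2 = 0.516, so 52%.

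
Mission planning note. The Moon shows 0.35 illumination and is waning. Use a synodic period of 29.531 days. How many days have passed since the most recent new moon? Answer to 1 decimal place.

23.6 days

From f = (1 − cos θ)/2: cos θ = 1 − 2×0.35 = 0.300; arccos → 72.5°.
Since the Moon is past full (waning), take the reflex angle: θ = 360° − 72.5° = 287.5°.
That fraction of the synodic month is 287.5/360 × 29.531 d ≈ 23.58 d.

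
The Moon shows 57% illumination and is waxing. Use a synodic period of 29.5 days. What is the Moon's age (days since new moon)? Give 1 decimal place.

cos θ = 1 − 2f = -0.140, giving a principal value of 98.0°.
Waxing ⇒ before full, so θ = 98.0°.
That fraction of the synodic month is 98.0/360 × 29.5 d ≈ 8.03 d.

8.0 days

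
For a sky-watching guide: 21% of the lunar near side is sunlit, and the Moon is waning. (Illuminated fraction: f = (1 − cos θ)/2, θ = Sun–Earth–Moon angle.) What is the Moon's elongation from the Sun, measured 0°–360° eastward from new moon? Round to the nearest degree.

cos θ = 1 − 2f = 0.580, giving a principal value of 54.5°.
Waning ⇒ past full, so θ = 360° − 54.5° = 305.5°.

305°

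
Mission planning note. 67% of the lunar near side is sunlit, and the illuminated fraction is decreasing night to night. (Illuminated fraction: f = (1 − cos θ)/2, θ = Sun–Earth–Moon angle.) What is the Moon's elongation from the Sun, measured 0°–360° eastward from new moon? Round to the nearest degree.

From f = (1 − cos θ)/2: cos θ = 1 − 2×0.67 = -0.340; arccos → 109.9°.
Waning ⇒ past full, so θ = 360° − 109.9° = 250.1°.

250°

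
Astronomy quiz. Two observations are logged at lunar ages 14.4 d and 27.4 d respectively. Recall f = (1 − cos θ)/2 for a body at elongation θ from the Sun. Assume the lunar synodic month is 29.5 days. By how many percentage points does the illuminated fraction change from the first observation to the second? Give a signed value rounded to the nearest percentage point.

θ₁ = 360° × 14.4/29.5 = 175.7°, f₁ = (1 − cos θ₁)/2 = 0.999.
θ₂ = 360° × 27.4/29.5 = 334.4°, f₂ = (1 − cos θ₂)/2 = 0.049.
Change = f₂ − f₁ = -0.949 → -95 percentage points.

-95 pp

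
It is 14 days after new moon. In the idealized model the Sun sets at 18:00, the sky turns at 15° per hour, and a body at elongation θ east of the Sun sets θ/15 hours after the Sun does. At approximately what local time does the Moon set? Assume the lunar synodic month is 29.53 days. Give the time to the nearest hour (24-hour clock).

Phase angle: θ = 360°·(14 d)/(29.53 d) = 170.7°.
The Moon trails the Sun by θ/15 = 170.7/15 ≈ 11.38 hours.
18:00 + 11.38 h ≈ 05:23 → 05:00 to the nearest hour.

05:00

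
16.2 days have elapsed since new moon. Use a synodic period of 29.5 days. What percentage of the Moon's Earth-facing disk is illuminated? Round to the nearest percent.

Elongation θ = 360° × 16.2/29.5 ≈ 197.7°.
cos 197.7° = (-0.953), so f = (1 − (-0.953))/2 = 0.976, so 98%.

98%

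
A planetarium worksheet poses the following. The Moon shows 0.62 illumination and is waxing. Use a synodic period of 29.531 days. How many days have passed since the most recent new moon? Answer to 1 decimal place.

Invert f = (1 − cos θ)/2 to get cos θ = 1 − 2(0.62) = -0.240, hence θ₀ = arccos -0.240 = 103.9°.
Waxing ⇒ before full, so θ = 103.9°.
At 360°/29.531 d per day, 103.9° corresponds to 8.52 days.

8.5 days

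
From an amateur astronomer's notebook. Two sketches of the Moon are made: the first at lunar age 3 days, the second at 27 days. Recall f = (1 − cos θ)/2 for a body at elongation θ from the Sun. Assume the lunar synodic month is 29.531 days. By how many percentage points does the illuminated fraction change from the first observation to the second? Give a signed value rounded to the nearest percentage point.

-3 percentage points

First observation: θ = 360°·3/29.531 = 36.6°, so f = 0.098.
Second observation: θ = 329.1°, f = 0.071.
Δf = 0.071 − 0.098 = -0.028, i.e. -3 pp.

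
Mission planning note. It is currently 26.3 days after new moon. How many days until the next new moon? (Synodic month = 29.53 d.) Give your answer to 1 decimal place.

3.2 days

One full lunation from the last new moon is 29.53 d; remaining = 29.53 − 26.3 = 3.230 d.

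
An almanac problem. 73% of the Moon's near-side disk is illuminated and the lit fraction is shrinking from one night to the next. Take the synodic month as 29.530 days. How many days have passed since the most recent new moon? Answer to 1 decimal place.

cos θ = 1 − 2f = -0.460, giving a principal value of 117.4°.
Since the Moon is past full (waning), take the reflex angle: θ = 360° − 117.4° = 242.6°.
That fraction of the synodic month is 242.6/360 × 29.530 d ≈ 19.90 d.

19.9 days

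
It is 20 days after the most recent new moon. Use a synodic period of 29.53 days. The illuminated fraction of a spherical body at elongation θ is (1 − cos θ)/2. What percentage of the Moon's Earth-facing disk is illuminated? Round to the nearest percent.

72%

The Moon has covered 20/29.53 of its cycle, so θ ≈ 360° × 20/29.53 = 243.8°.
With cos θ = (-0.441), the lit fraction is (1 − (-0.441))/2 ≈ 0.721, so 72%.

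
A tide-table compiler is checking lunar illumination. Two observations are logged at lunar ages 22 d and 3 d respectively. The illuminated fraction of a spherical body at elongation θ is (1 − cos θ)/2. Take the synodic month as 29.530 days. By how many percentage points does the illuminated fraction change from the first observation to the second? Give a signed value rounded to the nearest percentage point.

-42 percentage points

θ₁ = 360° × 22/29.530 = 268.2°, f₁ = (1 − cos θ₁)/2 = 0.516.
θ₂ = 360° × 3/29.530 = 36.6°, f₂ = (1 − cos θ₂)/2 = 0.098.
Change = f₂ − f₁ = -0.417 → -42 percentage points.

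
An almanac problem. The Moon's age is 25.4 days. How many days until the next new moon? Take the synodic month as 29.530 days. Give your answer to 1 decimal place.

4.1 days

One full lunation from the last new moon is 29.530 d; remaining = 29.530 − 25.4 = 4.130 d.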